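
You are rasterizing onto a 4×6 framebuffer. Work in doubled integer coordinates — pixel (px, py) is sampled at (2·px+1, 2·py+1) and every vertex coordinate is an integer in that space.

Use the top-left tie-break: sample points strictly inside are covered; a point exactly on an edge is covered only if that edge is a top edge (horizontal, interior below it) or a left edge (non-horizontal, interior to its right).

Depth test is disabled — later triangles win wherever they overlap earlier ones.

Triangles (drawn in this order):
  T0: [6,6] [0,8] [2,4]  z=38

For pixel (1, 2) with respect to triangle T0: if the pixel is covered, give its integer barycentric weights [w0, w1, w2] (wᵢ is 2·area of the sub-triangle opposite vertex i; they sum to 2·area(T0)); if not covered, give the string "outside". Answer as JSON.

T0:
  2·area = 20
  edge (6, 6)→(0, 8): d=(-6,2) right/bottom  bias=-1
  edge (0, 8)→(2, 4): d=(2,-4) top-left  bias=+0
  edge (2, 4)→(6, 6): d=(4,2) right/bottom  bias=-1
    (1,2)@(3, 5): e=[12,6,2] → █
    (2,2)@(5, 5): e=[8,14,-2] → ·
    (0,3)@(1, 7): e=[4,2,14] → █
    (1,3)@(3, 7): e=[0,10,10] → ·  [on edge]
    (0,4)@(1, 9): e=[-8,6,22] → ·
  covered (2 px):
    · · · ·
    · · · ·
    · █ · ·
    █ · · ·
    · · · ·
    · · · ·

Result: [6,2,12]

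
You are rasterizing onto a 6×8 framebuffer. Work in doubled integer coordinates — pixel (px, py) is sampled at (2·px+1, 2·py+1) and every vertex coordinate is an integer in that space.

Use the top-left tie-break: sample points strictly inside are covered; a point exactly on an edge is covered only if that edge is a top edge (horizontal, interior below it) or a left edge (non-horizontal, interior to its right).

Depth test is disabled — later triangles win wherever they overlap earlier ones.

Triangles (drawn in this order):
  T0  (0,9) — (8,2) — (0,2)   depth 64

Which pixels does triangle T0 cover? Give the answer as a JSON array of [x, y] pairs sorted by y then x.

T0:
  2·area = 56  (B↔C swapped to make it positive)
  edge (0, 9)→(0, 2): d=(0,-7) top-left  bias=+0
  edge (0, 2)→(8, 2): d=(8,0) top-left  bias=+0
  edge (8, 2)→(0, 9): d=(-8,7) right/bottom  bias=-1
    (0,1)@(1, 3): e=[7,8,41] → X
    (1,1)@(3, 3): e=[21,8,27] → X
    (2,1)@(5, 3): e=[35,8,13] → X
    (3,1)@(7, 3): e=[49,8,-1] → .
    (0,2)@(1, 5): e=[7,24,25] → X
    (2,2)@(5, 5): e=[35,24,-3] → .
    (0,3)@(1, 7): e=[7,40,9] → X
    (1,3)@(3, 7): e=[21,40,-5] → .
    (0,4)@(1, 9): e=[7,56,-7] → .
  covered (6 px):
    . . . . . .
    X X X . . .
    X X . . . .
    X . . . . .
    . . . . . .
    . . . . . .
    . . . . . .
    . . . . . .

Result: [[0,1],[1,1],[2,1],[0,2],[1,2],[0,3]]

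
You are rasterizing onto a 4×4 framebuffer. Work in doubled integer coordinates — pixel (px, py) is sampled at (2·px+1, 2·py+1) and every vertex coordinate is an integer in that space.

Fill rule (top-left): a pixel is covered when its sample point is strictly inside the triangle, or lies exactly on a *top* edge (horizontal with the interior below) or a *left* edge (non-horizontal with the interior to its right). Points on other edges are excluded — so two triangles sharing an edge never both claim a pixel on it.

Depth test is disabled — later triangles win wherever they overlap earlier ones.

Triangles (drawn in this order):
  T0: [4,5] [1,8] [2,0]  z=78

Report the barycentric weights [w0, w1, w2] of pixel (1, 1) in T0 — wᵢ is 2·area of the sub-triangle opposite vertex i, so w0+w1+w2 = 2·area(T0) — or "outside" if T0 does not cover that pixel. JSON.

T0:
  2·area = 21
  edge (4, 5)→(1, 8): d=(-3,3) right/bottom  bias=-1
  edge (1, 8)→(2, 0): d=(1,-8) top-left  bias=+0
  edge (2, 0)→(4, 5): d=(2,5) right/bottom  bias=-1
    (1,1)@(3, 3): e=[9,11,1] → #
    (2,1)@(5, 3): e=[3,27,-9] → ·
    (1,2)@(3, 5): e=[3,13,5] → #
    (2,2)@(5, 5): e=[-3,29,-5] → ·
    (1,3)@(3, 7): e=[-3,15,9] → ·
  covered (2 px):
    · · · ·
    · # · ·
    · # · ·
    · · · ·

Result: [11,1,9]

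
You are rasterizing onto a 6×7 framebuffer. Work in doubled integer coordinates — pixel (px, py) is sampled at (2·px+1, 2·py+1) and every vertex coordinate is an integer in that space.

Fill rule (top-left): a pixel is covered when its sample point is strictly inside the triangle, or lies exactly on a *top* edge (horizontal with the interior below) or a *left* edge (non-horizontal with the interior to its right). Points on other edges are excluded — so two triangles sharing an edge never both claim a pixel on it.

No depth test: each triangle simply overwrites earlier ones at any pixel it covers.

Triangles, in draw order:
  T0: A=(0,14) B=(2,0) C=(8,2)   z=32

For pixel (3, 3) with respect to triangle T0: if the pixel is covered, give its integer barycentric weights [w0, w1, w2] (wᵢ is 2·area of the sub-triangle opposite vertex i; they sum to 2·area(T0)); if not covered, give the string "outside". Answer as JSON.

T0:
  2·area = 88
  edge (0, 14)→(2, 0): d=(2,-14) top-left  bias=+0
  edge (2, 0)→(8, 2): d=(6,2) right/bottom  bias=-1
  edge (8, 2)→(0, 14): d=(-8,12) right/bottom  bias=-1
    (1,0)@(3, 1): e=[16,4,68] → #
    (2,0)@(5, 1): e=[44,0,44] → ·  [on edge]
    (1,1)@(3, 3): e=[20,16,52] → #
    (2,1)@(5, 3): e=[48,12,28] → #
    (3,1)@(7, 3): e=[76,8,4] → #
    (4,1)@(9, 3): e=[104,4,-20] → ·
    (5,1)@(11, 3): e=[132,0,-44] → ·  [on edge]
    (1,2)@(3, 5): e=[24,28,36] → #
    (3,2)@(7, 5): e=[80,20,-12] → ·
    (0,3)@(1, 7): e=[0,44,44] → #  [on edge]
    (2,3)@(5, 7): e=[56,36,-4] → ·
    (0,4)@(1, 9): e=[4,56,28] → #
  covered (11 px):
    · # · · · ·
    · # # # · ·
    · # # · · ·
    # # · · · ·
    # # · · · ·
    # · · · · ·
    · · · · · ·

Final: "outside"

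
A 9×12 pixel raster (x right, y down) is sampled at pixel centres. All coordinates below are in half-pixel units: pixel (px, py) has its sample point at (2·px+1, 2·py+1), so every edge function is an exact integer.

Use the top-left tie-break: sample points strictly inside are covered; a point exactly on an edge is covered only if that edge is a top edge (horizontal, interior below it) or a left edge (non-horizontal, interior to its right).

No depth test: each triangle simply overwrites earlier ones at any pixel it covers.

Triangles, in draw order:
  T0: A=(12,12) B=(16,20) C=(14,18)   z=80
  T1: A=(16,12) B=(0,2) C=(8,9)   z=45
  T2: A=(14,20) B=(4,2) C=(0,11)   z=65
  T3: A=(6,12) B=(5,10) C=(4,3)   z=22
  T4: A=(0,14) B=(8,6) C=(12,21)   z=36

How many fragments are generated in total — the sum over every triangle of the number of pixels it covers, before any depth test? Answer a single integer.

T0:
  2·area = 8
  edge (12, 12)→(16, 20): d=(4,8) right/bottom  bias=-1
  edge (16, 20)→(14, 18): d=(-2,-2) top-left  bias=+0
  edge (14, 18)→(12, 12): d=(-2,-6) top-left  bias=+0
    (4,1)@(9, 3): e=[-12,20,0] → ·  [on edge]
    (0,2)@(1, 5): e=[60,0,-52] → ·  [on edge]
    (1,3)@(3, 7): e=[52,0,-44] → ·  [on edge]
    (2,4)@(5, 9): e=[44,0,-36] → ·  [on edge]
    (5,4)@(11, 9): e=[-4,12,0] → ·  [on edge]
    (3,5)@(7, 11): e=[36,0,-28] → ·  [on edge]
    (4,6)@(9, 13): e=[28,0,-20] → ·  [on edge]
    (5,7)@(11, 15): e=[20,0,-12] → ·  [on edge]
    (6,7)@(13, 15): e=[4,4,0] → █  [on edge]
    (7,7)@(15, 15): e=[-12,8,12] → ·
    (6,8)@(13, 17): e=[12,0,-4] → ·  [on edge]
    (7,9)@(15, 19): e=[4,0,4] → █  [on edge]
    (7,10)@(15, 21): e=[12,-4,0] → ·  [on edge]
    (8,10)@(17, 21): e=[-4,0,12] → ·  [on edge]
  covered (2 px):
    · · · · · · · · ·
    · · · · · · · · ·
    · · · · · · · · ·
    · · · · · · · · ·
    · · · · · · · · ·
    · · · · · · · · ·
    · · · · · · · · ·
    · · · · · · █ · ·
    · · · · · · · · ·
    · · · · · · · █ ·
    · · · · · · · · ·
    · · · · · · · · ·
T1:
  2·area = 32  (B↔C swapped to make it positive)
  edge (16, 12)→(8, 9): d=(-8,-3) top-left  bias=+0
  edge (8, 9)→(0, 2): d=(-8,-7) top-left  bias=+0
  edge (0, 2)→(16, 12): d=(16,10) right/bottom  bias=-1
    (3,3)@(7, 7): e=[13,9,10] → █
    (4,3)@(9, 7): e=[19,23,-10] → ·
    (3,4)@(7, 9): e=[-3,-7,42] → ·
    (4,4)@(9, 9): e=[3,7,22] → █
    (5,4)@(11, 9): e=[9,21,2] → █
    (6,4)@(13, 9): e=[15,35,-18] → ·
    (4,5)@(9, 11): e=[-13,-9,54] → ·
    (5,5)@(11, 11): e=[-7,5,34] → ·
  covered (3 px):
    · · · · · · · · ·
    · · · · · · · · ·
    · · · · · · · · ·
    · · · █ · · · · ·
    · · · · █ █ · · ·
    · · · · · · · · ·
    · · · · · · · · ·
    · · · · · · · · ·
    · · · · · · · · ·
    · · · · · · · · ·
    · · · · · · · · ·
    · · · · · · · · ·
T2:
  2·area = 162  (B↔C swapped to make it positive)
  edge (14, 20)→(0, 11): d=(-14,-9) top-left  bias=+0
  edge (0, 11)→(4, 2): d=(4,-9) top-left  bias=+0
  edge (4, 2)→(14, 20): d=(10,18) right/bottom  bias=-1
    (1,2)@(3, 5): e=[111,3,48] → █
    (2,2)@(5, 5): e=[129,21,12] → █
    (3,2)@(7, 5): e=[147,39,-24] → ·
    (1,3)@(3, 7): e=[83,11,68] → █
    (3,3)@(7, 7): e=[119,47,-4] → ·
    (0,4)@(1, 9): e=[37,1,124] → █
    (3,4)@(7, 9): e=[91,55,16] → █
    (4,4)@(9, 9): e=[109,73,-20] → ·
    (0,5)@(1, 11): e=[9,9,144] → █
    (4,5)@(9, 11): e=[81,81,0] → ·  [on edge]
    (0,6)@(1, 13): e=[-19,17,164] → ·
    (1,6)@(3, 13): e=[-1,35,128] → ·
  covered (20 px):
    · · · · · · · · ·
    · · · · · · · · ·
    · █ █ · · · · · ·
    · █ █ · · · · · ·
    █ █ █ █ · · · · ·
    █ █ █ █ · · · · ·
    · · █ █ █ · · · ·
    · · · █ █ █ · · ·
    · · · · · █ · · ·
    · · · · · · █ · ·
    · · · · · · · · ·
    · · · · · · · · ·
T3:
  2·area = 5
  edge (6, 12)→(5, 10): d=(-1,-2) top-left  bias=+0
  edge (5, 10)→(4, 3): d=(-1,-7) top-left  bias=+0
  edge (4, 3)→(6, 12): d=(2,9) right/bottom  bias=-1
    (2,4)@(5, 9): e=[1,1,3] → █
    (3,4)@(7, 9): e=[5,15,-15] → ·
    (2,5)@(5, 11): e=[-1,-1,7] → ·
  covered (1 px):
    · · · · · · · · ·
    · · · · · · · · ·
    · · · · · · · · ·
    · · · · · · · · ·
    · · █ · · · · · ·
    · · · · · · · · ·
    · · · · · · · · ·
    · · · · · · · · ·
    · · · · · · · · ·
    · · · · · · · · ·
    · · · · · · · · ·
    · · · · · · · · ·
T4:
  2·area = 152
  edge (0, 14)→(8, 6): d=(8,-8) top-left  bias=+0
  edge (8, 6)→(12, 21): d=(4,15) right/bottom  bias=-1
  edge (12, 21)→(0, 14): d=(-12,-7) top-left  bias=+0
    (6,0)@(13, 1): e=[0,-95,247] → ·  [on edge]
    (5,1)@(11, 3): e=[0,-57,209] → ·  [on edge]
    (4,2)@(9, 5): e=[0,-19,171] → ·  [on edge]
    (3,3)@(7, 7): e=[0,19,133] → █  [on edge]
    (4,3)@(9, 7): e=[16,-11,147] → ·
    (2,4)@(5, 9): e=[0,57,95] → █  [on edge]
    (4,4)@(9, 9): e=[32,-3,123] → ·
    (1,5)@(3, 11): e=[0,95,57] → █  [on edge]
    (4,5)@(9, 11): e=[48,5,99] → █
    (5,5)@(11, 11): e=[64,-25,113] → ·
    (0,6)@(1, 13): e=[0,133,19] → █  [on edge]
    (5,6)@(11, 13): e=[80,-17,89] → ·
  covered (20 px):
    · · · · · · · · ·
    · · · · · · · · ·
    · · · · · · · · ·
    · · · █ · · · · ·
    · · █ █ · · · · ·
    · █ █ █ █ · · · ·
    █ █ █ █ █ · · · ·
    · █ █ █ █ · · · ·
    · · · █ █ · · · ·
    · · · · █ █ · · ·
    · · · · · · · · ·
    · · · · · · · · ·

Result: 46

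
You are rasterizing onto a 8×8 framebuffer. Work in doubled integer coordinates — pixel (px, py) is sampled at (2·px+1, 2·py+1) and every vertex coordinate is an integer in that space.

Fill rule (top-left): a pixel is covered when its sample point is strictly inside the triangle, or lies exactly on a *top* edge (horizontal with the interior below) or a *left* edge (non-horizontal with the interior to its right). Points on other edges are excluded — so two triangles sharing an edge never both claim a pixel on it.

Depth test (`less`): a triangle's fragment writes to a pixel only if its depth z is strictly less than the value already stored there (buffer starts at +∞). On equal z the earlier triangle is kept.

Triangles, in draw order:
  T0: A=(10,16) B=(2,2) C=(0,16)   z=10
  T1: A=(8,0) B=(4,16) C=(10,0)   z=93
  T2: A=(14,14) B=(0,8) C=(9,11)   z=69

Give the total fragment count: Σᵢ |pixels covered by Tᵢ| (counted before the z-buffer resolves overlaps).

T0:
  2·area = 140  (B↔C swapped to make it positive)
  edge (10, 16)→(0, 16): d=(-10,0) right/bottom  bias=-1
  edge (0, 16)→(2, 2): d=(2,-14) top-left  bias=+0
  edge (2, 2)→(10, 16): d=(8,14) right/bottom  bias=-1
    (1,2)@(3, 5): e=[110,20,10] → X
    (2,2)@(5, 5): e=[110,48,-18] → .
    (1,3)@(3, 7): e=[90,24,26] → X
    (2,3)@(5, 7): e=[90,52,-2] → .
    (0,4)@(1, 9): e=[70,0,70] → X  [on edge]
    (2,4)@(5, 9): e=[70,56,14] → X
    (3,4)@(7, 9): e=[70,84,-14] → .
    (0,5)@(1, 11): e=[50,4,86] → X
    (3,5)@(7, 11): e=[50,88,2] → X
    (4,5)@(9, 11): e=[50,116,-26] → .
    (0,6)@(1, 13): e=[30,8,102] → X
    (4,6)@(9, 13): e=[30,120,-10] → .
  covered (18 px):
    . . . . . . . .
    . . . . . . . .
    . X . . . . . .
    . X . . . . . .
    X X X . . . . .
    X X X X . . . .
    X X X X . . . .
    X X X X X . . .
T1:
  2·area = 32  (B↔C swapped to make it positive)
  edge (8, 0)→(10, 0): d=(2,0) top-left  bias=+0
  edge (10, 0)→(4, 16): d=(-6,16) right/bottom  bias=-1
  edge (4, 16)→(8, 0): d=(4,-16) top-left  bias=+0
    (4,0)@(9, 1): e=[2,10,20] → X
    (5,0)@(11, 1): e=[2,-22,52] → .
    (4,1)@(9, 3): e=[6,-2,28] → .
    (3,2)@(7, 5): e=[10,18,4] → X
    (4,2)@(9, 5): e=[10,-14,36] → .
    (3,3)@(7, 7): e=[14,6,12] → X
    (4,3)@(9, 7): e=[14,-26,44] → .
    (3,4)@(7, 9): e=[18,-6,20] → .
    (2,6)@(5, 13): e=[26,2,4] → X
    (3,6)@(7, 13): e=[26,-30,36] → .
    (2,7)@(5, 15): e=[30,-10,12] → .
  covered (4 px):
    . . . . X . . .
    . . . . . . . .
    . . . X . . . .
    . . . X . . . .
    . . . . . . . .
    . . . . . . . .
    . . X . . . . .
    . . . . . . . .
T2:
  2·area = 12
  edge (14, 14)→(0, 8): d=(-14,-6) top-left  bias=+0
  edge (0, 8)→(9, 11): d=(9,3) right/bottom  bias=-1
  edge (9, 11)→(14, 14): d=(5,3) right/bottom  bias=-1
    (1,4)@(3, 9): e=[4,0,8] → .  [on edge]
    (3,5)@(7, 11): e=[0,6,6] → X  [on edge]
    (4,5)@(9, 11): e=[12,0,0] → .  [on edge]
    (3,6)@(7, 13): e=[-28,24,16] → .
    (7,6)@(15, 13): e=[20,0,-8] → .  [on edge]
  covered (1 px):
    . . . . . . . .
    . . . . . . . .
    . . . . . . . .
    . . . . . . . .
    . . . . . . . .
    . . . X . . . .
    . . . . . . . .
    . . . . . . . .

Result: 23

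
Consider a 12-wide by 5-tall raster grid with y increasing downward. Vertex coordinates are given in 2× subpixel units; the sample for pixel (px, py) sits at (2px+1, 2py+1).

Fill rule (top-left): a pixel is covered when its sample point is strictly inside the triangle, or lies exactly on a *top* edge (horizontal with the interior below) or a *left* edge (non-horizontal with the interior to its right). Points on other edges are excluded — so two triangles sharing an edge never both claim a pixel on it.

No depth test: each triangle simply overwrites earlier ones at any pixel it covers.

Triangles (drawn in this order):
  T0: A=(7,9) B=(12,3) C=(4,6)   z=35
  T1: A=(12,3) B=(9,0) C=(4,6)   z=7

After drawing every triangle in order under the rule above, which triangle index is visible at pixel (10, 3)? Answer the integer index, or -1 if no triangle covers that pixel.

T0:
  2·area = 33  (B↔C swapped to make it positive)
  edge (7, 9)→(4, 6): d=(-3,-3) top-left  bias=+0
  edge (4, 6)→(12, 3): d=(8,-3) top-left  bias=+0
  edge (12, 3)→(7, 9): d=(-5,6) right/bottom  bias=-1
    (0,1)@(1, 3): e=[0,-33,66] → ·  [on edge]
    (1,2)@(3, 5): e=[0,-11,44] → ·  [on edge]
    (3,2)@(7, 5): e=[12,1,20] → █
    (4,2)@(9, 5): e=[18,7,8] → █
    (5,2)@(11, 5): e=[24,13,-4] → ·
    (2,3)@(5, 7): e=[0,11,22] → █  [on edge]
    (4,3)@(9, 7): e=[12,23,-2] → ·
    (2,4)@(5, 9): e=[-6,27,12] → ·
    (3,4)@(7, 9): e=[0,33,0] → ·  [on edge]
  covered (4 px):
    · · · · · · · · · · · ·
    · · · · · · · · · · · ·
    · · · █ █ · · · · · · ·
    · · █ █ · · · · · · · ·
    · · · · · · · · · · · ·
T1:
  2·area = 33  (B↔C swapped to make it positive)
  edge (12, 3)→(4, 6): d=(-8,3) right/bottom  bias=-1
  edge (4, 6)→(9, 0): d=(5,-6) top-left  bias=+0
  edge (9, 0)→(12, 3): d=(3,3) right/bottom  bias=-1
    (4,0)@(9, 1): e=[25,5,3] → █
    (5,0)@(11, 1): e=[19,17,-3] → ·
    (3,1)@(7, 3): e=[15,3,15] → █
    (5,1)@(11, 3): e=[3,27,3] → █
    (6,1)@(13, 3): e=[-3,39,-3] → ·
    (2,2)@(5, 5): e=[5,1,27] → █
    (3,2)@(7, 5): e=[-1,13,21] → ·
    (4,2)@(9, 5): e=[-7,25,15] → ·
    (5,2)@(11, 5): e=[-13,37,9] → ·
    (2,3)@(5, 7): e=[-11,11,33] → ·
  covered (5 px):
    · · · · █ · · · · · · ·
    · · · █ █ █ · · · · · ·
    · · █ · · · · · · · · ·
    · · · · · · · · · · · ·
    · · · · · · · · · · · ·

Z-buffer (winner per pixel, '.' = empty):
  . . . . 1 . . . . . . .
  . . . 1 1 1 . . . . . .
  . . 1 0 0 . . . . . . .
  . . 0 0 . . . . . . . .
  . . . . . . . . . . . .

Answer: -1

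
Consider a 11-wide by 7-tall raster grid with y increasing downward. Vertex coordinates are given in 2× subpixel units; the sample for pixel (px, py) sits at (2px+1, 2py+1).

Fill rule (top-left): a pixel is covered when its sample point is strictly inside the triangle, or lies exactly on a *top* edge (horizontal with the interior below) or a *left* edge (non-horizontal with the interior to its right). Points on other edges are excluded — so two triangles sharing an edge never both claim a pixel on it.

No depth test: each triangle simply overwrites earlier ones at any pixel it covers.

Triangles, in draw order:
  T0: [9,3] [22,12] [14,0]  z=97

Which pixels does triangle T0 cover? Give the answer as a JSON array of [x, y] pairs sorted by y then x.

T0:
  2·area = 84  (B↔C swapped to make it positive)
  edge (9, 3)→(14, 0): d=(5,-3) top-left  bias=+0
  edge (14, 0)→(22, 12): d=(8,12) right/bottom  bias=-1
  edge (22, 12)→(9, 3): d=(-13,-9) top-left  bias=+0
    (6,0)@(13, 1): e=[2,20,62] → X
    (7,0)@(15, 1): e=[8,-4,80] → .
    (4,1)@(9, 3): e=[0,84,0] → X  [on edge]
    (5,1)@(11, 3): e=[6,60,18] → X
    (7,1)@(15, 3): e=[18,12,54] → X
    (8,1)@(17, 3): e=[24,-12,72] → .
    (4,2)@(9, 5): e=[10,100,-26] → .
    (5,2)@(11, 5): e=[16,76,-8] → .
    (6,2)@(13, 5): e=[22,52,10] → X
    (8,2)@(17, 5): e=[34,4,46] → X
    (9,2)@(19, 5): e=[40,-20,64] → .
    (6,3)@(13, 7): e=[32,68,-16] → .
  covered (12 px):
    . . . . . . X . . . .
    . . . . X X X X . . .
    . . . . . . X X X . .
    . . . . . . . X X . .
    . . . . . . . . . X .
    . . . . . . . . . . X
    . . . . . . . . . . .

Final: [[6,0],[4,1],[5,1],[6,1],[7,1],[6,2],[7,2],[8,2],[7,3],[8,3],[9,4],[10,5]]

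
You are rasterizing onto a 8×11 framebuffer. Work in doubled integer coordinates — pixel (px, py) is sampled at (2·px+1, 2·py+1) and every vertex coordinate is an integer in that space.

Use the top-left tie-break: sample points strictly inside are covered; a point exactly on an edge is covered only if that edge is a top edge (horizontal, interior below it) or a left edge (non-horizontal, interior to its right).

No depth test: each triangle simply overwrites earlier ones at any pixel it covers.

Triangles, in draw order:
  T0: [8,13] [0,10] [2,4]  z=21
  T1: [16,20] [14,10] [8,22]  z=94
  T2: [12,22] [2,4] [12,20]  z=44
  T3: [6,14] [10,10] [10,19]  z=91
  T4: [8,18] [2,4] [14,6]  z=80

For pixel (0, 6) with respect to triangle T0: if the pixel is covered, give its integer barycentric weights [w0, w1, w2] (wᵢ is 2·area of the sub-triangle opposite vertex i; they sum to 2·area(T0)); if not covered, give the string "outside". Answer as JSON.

T0:
  2·area = 54
  edge (8, 13)→(0, 10): d=(-8,-3) top-left  bias=+0
  edge (0, 10)→(2, 4): d=(2,-6) top-left  bias=+0
  edge (2, 4)→(8, 13): d=(6,9) right/bottom  bias=-1
    (1,0)@(3, 1): e=[81,0,-27] → ·  [on edge]
    (0,3)@(1, 7): e=[27,0,27] → #  [on edge]
    (1,3)@(3, 7): e=[33,12,9] → #
    (2,3)@(5, 7): e=[39,24,-9] → ·
    (0,4)@(1, 9): e=[11,4,39] → #
    (2,4)@(5, 9): e=[23,28,3] → #
    (3,4)@(7, 9): e=[29,40,-15] → ·
    (0,5)@(1, 11): e=[-5,8,51] → ·
    (1,5)@(3, 11): e=[1,20,33] → #
    (3,5)@(7, 11): e=[13,44,-3] → ·
    (1,6)@(3, 13): e=[-15,24,45] → ·
    (2,6)@(5, 13): e=[-9,36,27] → ·
  covered (7 px):
    · · · · · · · ·
    · · · · · · · ·
    · · · · · · · ·
    # # · · · · · ·
    # # # · · · · ·
    · # # · · · · ·
    · · · · · · · ·
    · · · · · · · ·
    · · · · · · · ·
    · · · · · · · ·
    · · · · · · · ·
T1:
  2·area = 84  (B↔C swapped to make it positive)
  edge (16, 20)→(8, 22): d=(-8,2) right/bottom  bias=-1
  edge (8, 22)→(14, 10): d=(6,-12) top-left  bias=+0
  edge (14, 10)→(16, 20): d=(2,10) right/bottom  bias=-1
    (6,2)@(13, 5): e=[126,-42,0] → ·  [on edge]
    (6,6)@(13, 13): e=[62,6,16] → #
    (7,6)@(15, 13): e=[58,30,-4] → ·
    (6,7)@(13, 15): e=[46,18,20] → #
    (7,7)@(15, 15): e=[42,42,0] → ·  [on edge]
    (5,8)@(11, 17): e=[34,6,44] → #
    (7,8)@(15, 17): e=[26,54,4] → #
    (5,9)@(11, 19): e=[18,18,48] → #
    (4,10)@(9, 21): e=[6,6,72] → #
    (6,10)@(13, 21): e=[-2,54,32] → ·
    (7,10)@(15, 21): e=[-6,78,12] → ·
  covered (10 px):
    · · · · · · · ·
    · · · · · · · ·
    · · · · · · · ·
    · · · · · · · ·
    · · · · · · · ·
    · · · · · · · ·
    · · · · · · # ·
    · · · · · · # ·
    · · · · · # # #
    · · · · · # # #
    · · · · # # · ·
T2:
  2·area = 20
  edge (12, 22)→(2, 4): d=(-10,-18) top-left  bias=+0
  edge (2, 4)→(12, 20): d=(10,16) right/bottom  bias=-1
  edge (12, 20)→(12, 22): d=(0,2) right/bottom  bias=-1
    (2,4)@(5, 9): e=[4,2,14] → #
    (3,4)@(7, 9): e=[40,-30,10] → ·
    (2,5)@(5, 11): e=[-16,22,14] → ·
    (3,6)@(7, 13): e=[0,10,10] → #  [on edge]
    (4,6)@(9, 13): e=[36,-22,6] → ·
    (3,7)@(7, 15): e=[-20,30,10] → ·
    (5,9)@(11, 19): e=[12,6,2] → #
    (6,9)@(13, 19): e=[48,-26,-2] → ·
    (5,10)@(11, 21): e=[-8,26,2] → ·
  covered (3 px):
    · · · · · · · ·
    · · · · · · · ·
    · · · · · · · ·
    · · · · · · · ·
    · · # · · · · ·
    · · · · · · · ·
    · · · # · · · ·
    · · · · · · · ·
    · · · · · · · ·
    · · · · · # · ·
    · · · · · · · ·
T3:
  2·area = 36
  edge (6, 14)→(10, 10): d=(4,-4) top-left  bias=+0
  edge (10, 10)→(10, 19): d=(0,9) right/bottom  bias=-1
  edge (10, 19)→(6, 14): d=(-4,-5) top-left  bias=+0
    (7,2)@(15, 5): e=[0,-45,81] → ·  [on edge]
    (6,3)@(13, 7): e=[0,-27,63] → ·  [on edge]
    (5,4)@(11, 9): e=[0,-9,45] → ·  [on edge]
    (4,5)@(9, 11): e=[0,9,27] → #  [on edge]
    (5,5)@(11, 11): e=[8,-9,37] → ·
    (3,6)@(7, 13): e=[0,27,9] → #  [on edge]
    (5,6)@(11, 13): e=[16,-9,29] → ·
    (2,7)@(5, 15): e=[0,45,-9] → ·  [on edge]
    (3,7)@(7, 15): e=[8,27,1] → #
    (5,7)@(11, 15): e=[24,-9,21] → ·
    (1,8)@(3, 17): e=[0,63,-27] → ·  [on edge]
    (3,8)@(7, 17): e=[16,27,-7] → ·
    (0,9)@(1, 19): e=[0,81,-45] → ·  [on edge]
  covered (6 px):
    · · · · · · · ·
    · · · · · · · ·
    · · · · · · · ·
    · · · · · · · ·
    · · · · · · · ·
    · · · · # · · ·
    · · · # # · · ·
    · · · # # · · ·
    · · · · # · · ·
    · · · · · · · ·
    · · · · · · · ·
T4:
  2·area = 156
  edge (8, 18)→(2, 4): d=(-6,-14) top-left  bias=+0
  edge (2, 4)→(14, 6): d=(12,2) right/bottom  bias=-1
  edge (14, 6)→(8, 18): d=(-6,12) right/bottom  bias=-1
    (1,2)@(3, 5): e=[8,10,138] → #
    (2,2)@(5, 5): e=[36,6,114] → #
    (3,2)@(7, 5): e=[64,2,90] → #
    (4,2)@(9, 5): e=[92,-2,66] → ·
    (1,3)@(3, 7): e=[-4,34,126] → ·
    (2,3)@(5, 7): e=[24,30,102] → #
    (4,3)@(9, 7): e=[80,22,54] → #
    (5,3)@(11, 7): e=[108,18,30] → #
    (6,3)@(13, 7): e=[136,14,6] → #
    (7,3)@(15, 7): e=[164,10,-18] → ·
    (2,4)@(5, 9): e=[12,54,90] → #
    (6,4)@(13, 9): e=[124,38,-6] → ·
    (2,5)@(5, 11): e=[0,78,78] → #  [on edge]
  covered (20 px):
    · · · · · · · ·
    · · · · · · · ·
    · # # # · · · ·
    · · # # # # # ·
    · · # # # # · ·
    · · # # # # · ·
    · · · # # · · ·
    · · · # # · · ·
    · · · · · · · ·
    · · · · · · · ·
    · · · · · · · ·

Result: "outside"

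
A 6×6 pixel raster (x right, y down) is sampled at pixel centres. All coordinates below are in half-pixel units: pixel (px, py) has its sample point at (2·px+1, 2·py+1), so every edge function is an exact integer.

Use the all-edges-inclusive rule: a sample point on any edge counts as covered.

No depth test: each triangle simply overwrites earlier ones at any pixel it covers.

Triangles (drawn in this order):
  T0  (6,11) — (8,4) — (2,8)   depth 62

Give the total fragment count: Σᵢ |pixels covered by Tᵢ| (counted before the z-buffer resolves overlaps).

T0:
  2·area = 34  (B↔C swapped to make it positive)
  edge (6, 11)→(2, 8): d=(-4,-3) inclusive
  edge (2, 8)→(8, 4): d=(6,-4) inclusive
  edge (8, 4)→(6, 11): d=(-2,7) inclusive
    (3,2)@(7, 5): e=[27,2,5] → #
    (4,2)@(9, 5): e=[33,10,-9] → ·
    (2,3)@(5, 7): e=[13,6,15] → #
    (4,3)@(9, 7): e=[25,22,-13] → ·
    (2,4)@(5, 9): e=[5,18,11] → #
    (3,4)@(7, 9): e=[11,26,-3] → ·
    (2,5)@(5, 11): e=[-3,30,7] → ·
  covered (4 px):
    · · · · · ·
    · · · · · ·
    · · · # · ·
    · · # # · ·
    · · # · · ·
    · · · · · ·

Result: 4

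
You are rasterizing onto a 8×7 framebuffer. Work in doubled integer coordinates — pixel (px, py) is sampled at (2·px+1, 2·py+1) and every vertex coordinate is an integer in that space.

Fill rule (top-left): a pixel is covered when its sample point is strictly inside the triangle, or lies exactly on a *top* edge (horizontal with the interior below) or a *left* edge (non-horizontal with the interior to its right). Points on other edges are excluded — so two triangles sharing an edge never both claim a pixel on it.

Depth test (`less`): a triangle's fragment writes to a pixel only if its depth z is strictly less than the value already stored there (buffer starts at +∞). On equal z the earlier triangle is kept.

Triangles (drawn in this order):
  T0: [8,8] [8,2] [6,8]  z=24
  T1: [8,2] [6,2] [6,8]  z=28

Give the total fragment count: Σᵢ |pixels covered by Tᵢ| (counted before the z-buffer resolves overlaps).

T0:
  2·area = 12  (B↔C swapped to make it positive)
  edge (8, 8)→(6, 8): d=(-2,0) right/bottom  bias=-1
  edge (6, 8)→(8, 2): d=(2,-6) top-left  bias=+0
  edge (8, 2)→(8, 8): d=(0,6) right/bottom  bias=-1
    (3,2)@(7, 5): e=[6,0,6] → X  [on edge]
    (4,2)@(9, 5): e=[6,12,-6] → .
    (3,3)@(7, 7): e=[2,4,6] → X
    (4,3)@(9, 7): e=[2,16,-6] → .
    (3,4)@(7, 9): e=[-2,8,6] → .
    (2,5)@(5, 11): e=[-6,0,18] → .  [on edge]
  covered (2 px):
    . . . . . . . .
    . . . . . . . .
    . . . X . . . .
    . . . X . . . .
    . . . . . . . .
    . . . . . . . .
    . . . . . . . .
T1:
  2·area = 12  (B↔C swapped to make it positive)
  edge (8, 2)→(6, 8): d=(-2,6) right/bottom  bias=-1
  edge (6, 8)→(6, 2): d=(0,-6) top-left  bias=+0
  edge (6, 2)→(8, 2): d=(2,0) top-left  bias=+0
    (3,1)@(7, 3): e=[4,6,2] → X
    (4,1)@(9, 3): e=[-8,18,2] → .
    (3,2)@(7, 5): e=[0,6,6] → .  [on edge]
    (2,5)@(5, 11): e=[0,-6,18] → .  [on edge]
  covered (1 px):
    . . . . . . . .
    . . . X . . . .
    . . . . . . . .
    . . . . . . . .
    . . . . . . . .
    . . . . . . . .
    . . . . . . . .

Result: 3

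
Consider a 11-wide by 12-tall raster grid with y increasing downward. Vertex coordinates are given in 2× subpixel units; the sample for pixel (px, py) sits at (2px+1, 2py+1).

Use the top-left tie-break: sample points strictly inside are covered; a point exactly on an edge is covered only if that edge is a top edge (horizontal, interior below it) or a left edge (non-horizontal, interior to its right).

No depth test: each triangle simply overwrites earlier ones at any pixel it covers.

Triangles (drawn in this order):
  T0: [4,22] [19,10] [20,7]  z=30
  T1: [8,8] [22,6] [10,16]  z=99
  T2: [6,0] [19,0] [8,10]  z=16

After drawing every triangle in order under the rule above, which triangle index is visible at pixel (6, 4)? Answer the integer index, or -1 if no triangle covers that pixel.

T0:
  2·area = 33  (B↔C swapped to make it positive)
  edge (4, 22)→(20, 7): d=(16,-15) top-left  bias=+0
  edge (20, 7)→(19, 10): d=(-1,3) right/bottom  bias=-1
  edge (19, 10)→(4, 22): d=(-15,12) right/bottom  bias=-1
    (9,4)@(19, 9): e=[17,1,15] → X
    (10,4)@(21, 9): e=[47,-5,-9] → .
    (8,5)@(17, 11): e=[19,5,9] → X
    (9,5)@(19, 11): e=[49,-1,-15] → .
    (7,6)@(15, 13): e=[21,9,3] → X
    (8,6)@(17, 13): e=[51,3,-21] → .
    (7,7)@(15, 15): e=[53,7,-27] → .
  covered (3 px):
    . . . . . . . . . . .
    . . . . . . . . . . .
    . . . . . . . . . . .
    . . . . . . . . . . .
    . . . . . . . . . X .
    . . . . . . . . X . .
    . . . . . . . X . . .
    . . . . . . . . . . .
    . . . . . . . . . . .
    . . . . . . . . . . .
    . . . . . . . . . . .
    . . . . . . . . . . .
T1:
  2·area = 116
  edge (8, 8)→(22, 6): d=(14,-2) top-left  bias=+0
  edge (22, 6)→(10, 16): d=(-12,10) right/bottom  bias=-1
  edge (10, 16)→(8, 8): d=(-2,-8) top-left  bias=+0
    (7,3)@(15, 7): e=[0,58,58] → X  [on edge]
    (8,3)@(17, 7): e=[4,38,74] → X
    (9,3)@(19, 7): e=[8,18,90] → X
    (10,3)@(21, 7): e=[12,-2,106] → .
    (0,4)@(1, 9): e=[0,174,-58] → .  [on edge]
    (4,4)@(9, 9): e=[16,94,6] → X
    (5,4)@(11, 9): e=[20,74,22] → X
    (6,4)@(13, 9): e=[24,54,38] → X
    (9,4)@(19, 9): e=[36,-6,86] → .
    (4,5)@(9, 11): e=[44,70,2] → X
    (8,5)@(17, 11): e=[60,-10,66] → .
    (4,6)@(9, 13): e=[72,46,-2] → .
  covered (15 px):
    . . . . . . . . . . .
    . . . . . . . . . . .
    . . . . . . . . . . .
    . . . . . . . X X X .
    . . . . X X X X X . .
    . . . . X X X X . . .
    . . . . . X X . . . .
    . . . . . X . . . . .
    . . . . . . . . . . .
    . . . . . . . . . . .
    . . . . . . . . . . .
    . . . . . . . . . . .
T2:
  2·area = 130
  edge (6, 0)→(19, 0): d=(13,0) top-left  bias=+0
  edge (19, 0)→(8, 10): d=(-11,10) right/bottom  bias=-1
  edge (8, 10)→(6, 0): d=(-2,-10) top-left  bias=+0
    (3,0)@(7, 1): e=[13,109,8] → X
    (4,0)@(9, 1): e=[13,89,28] → X
    (5,0)@(11, 1): e=[13,69,48] → X
    (6,0)@(13, 1): e=[13,49,68] → X
    (7,0)@(15, 1): e=[13,29,88] → X
    (8,0)@(17, 1): e=[13,9,108] → X
    (9,0)@(19, 1): e=[13,-11,128] → .
    (3,1)@(7, 3): e=[39,87,4] → X
    (8,1)@(17, 3): e=[39,-13,104] → .
    (3,2)@(7, 5): e=[65,65,0] → X  [on edge]
    (7,2)@(15, 5): e=[65,-15,80] → .
    (3,3)@(7, 7): e=[91,43,-4] → .
    (4,7)@(9, 15): e=[195,-65,0] → .  [on edge]
  covered (18 px):
    . . . X X X X X X . .
    . . . X X X X X . . .
    . . . X X X X . . . .
    . . . . X X . . . . .
    . . . . X . . . . . .
    . . . . . . . . . . .
    . . . . . . . . . . .
    . . . . . . . . . . .
    . . . . . . . . . . .
    . . . . . . . . . . .
    . . . . . . . . . . .
    . . . . . . . . . . .

Z-buffer (winner per pixel, '.' = empty):
  . . . 2 2 2 2 2 2 . .
  . . . 2 2 2 2 2 . . .
  . . . 2 2 2 2 . . . .
  . . . . 2 2 . 1 1 1 .
  . . . . 2 1 1 1 1 0 .
  . . . . 1 1 1 1 0 . .
  . . . . . 1 1 0 . . .
  . . . . . 1 . . . . .
  . . . . . . . . . . .
  . . . . . . . . . . .
  . . . . . . . . . . .
  . . . . . . . . . . .

Result: 1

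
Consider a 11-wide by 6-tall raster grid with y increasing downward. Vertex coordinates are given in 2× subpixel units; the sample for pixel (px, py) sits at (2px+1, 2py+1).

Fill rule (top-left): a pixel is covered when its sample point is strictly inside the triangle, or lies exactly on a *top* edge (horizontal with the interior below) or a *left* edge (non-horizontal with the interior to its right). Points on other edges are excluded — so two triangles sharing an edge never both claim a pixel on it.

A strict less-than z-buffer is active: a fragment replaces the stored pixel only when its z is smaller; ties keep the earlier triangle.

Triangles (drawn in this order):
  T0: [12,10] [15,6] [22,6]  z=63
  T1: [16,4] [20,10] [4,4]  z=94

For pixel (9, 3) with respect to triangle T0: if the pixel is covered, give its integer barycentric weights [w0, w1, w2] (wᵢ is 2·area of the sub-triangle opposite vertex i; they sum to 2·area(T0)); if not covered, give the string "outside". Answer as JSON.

T0:
  2·area = 28
  edge (12, 10)→(15, 6): d=(3,-4) top-left  bias=+0
  edge (15, 6)→(22, 6): d=(7,0) top-left  bias=+0
  edge (22, 6)→(12, 10): d=(-10,4) right/bottom  bias=-1
    (7,3)@(15, 7): e=[3,7,18] → #
    (8,3)@(17, 7): e=[11,7,10] → #
    (9,3)@(19, 7): e=[19,7,2] → #
    (10,3)@(21, 7): e=[27,7,-6] → ·
    (6,4)@(13, 9): e=[1,21,6] → #
    (7,4)@(15, 9): e=[9,21,-2] → ·
    (8,4)@(17, 9): e=[17,21,-10] → ·
    (9,4)@(19, 9): e=[25,21,-18] → ·
    (6,5)@(13, 11): e=[7,35,-14] → ·
  covered (4 px):
    · · · · · · · · · · ·
    · · · · · · · · · · ·
    · · · · · · · · · · ·
    · · · · · · · # # # ·
    · · · · · · # · · · ·
    · · · · · · · · · · ·
T1:
  2·area = 72
  edge (16, 4)→(20, 10): d=(4,6) right/bottom  bias=-1
  edge (20, 10)→(4, 4): d=(-16,-6) top-left  bias=+0
  edge (4, 4)→(16, 4): d=(12,0) top-left  bias=+0
    (3,2)@(7, 5): e=[58,2,12] → #
    (4,2)@(9, 5): e=[46,14,12] → #
    (5,2)@(11, 5): e=[34,26,12] → #
    (6,2)@(13, 5): e=[22,38,12] → #
    (7,2)@(15, 5): e=[10,50,12] → #
    (8,2)@(17, 5): e=[-2,62,12] → ·
    (3,3)@(7, 7): e=[66,-30,36] → ·
    (4,3)@(9, 7): e=[54,-18,36] → ·
    (5,3)@(11, 7): e=[42,-6,36] → ·
    (6,3)@(13, 7): e=[30,6,36] → #
    (8,3)@(17, 7): e=[6,30,36] → #
    (9,3)@(19, 7): e=[-6,42,36] → ·
  covered (9 px):
    · · · · · · · · · · ·
    · · · · · · · · · · ·
    · · · # # # # # · · ·
    · · · · · · # # # · ·
    · · · · · · · · · # ·
    · · · · · · · · · · ·

Result: [7,2,19]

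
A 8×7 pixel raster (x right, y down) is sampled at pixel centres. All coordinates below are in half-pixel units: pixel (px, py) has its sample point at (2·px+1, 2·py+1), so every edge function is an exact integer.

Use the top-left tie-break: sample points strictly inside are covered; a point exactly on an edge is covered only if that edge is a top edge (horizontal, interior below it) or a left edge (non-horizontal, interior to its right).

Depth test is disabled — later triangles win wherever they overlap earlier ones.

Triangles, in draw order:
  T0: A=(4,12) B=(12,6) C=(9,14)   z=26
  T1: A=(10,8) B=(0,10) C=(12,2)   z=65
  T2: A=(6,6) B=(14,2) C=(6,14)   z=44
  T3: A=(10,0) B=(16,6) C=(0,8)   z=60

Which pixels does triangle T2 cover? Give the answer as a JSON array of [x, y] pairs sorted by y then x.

T0:
  2·area = 46
  edge (4, 12)→(12, 6): d=(8,-6) top-left  bias=+0
  edge (12, 6)→(9, 14): d=(-3,8) right/bottom  bias=-1
  edge (9, 14)→(4, 12): d=(-5,-2) top-left  bias=+0
    (5,3)@(11, 7): e=[2,5,39] → X
    (6,3)@(13, 7): e=[14,-11,43] → .
    (4,4)@(9, 9): e=[6,15,25] → X
    (5,4)@(11, 9): e=[18,-1,29] → .
    (3,5)@(7, 11): e=[10,25,11] → X
    (5,5)@(11, 11): e=[34,-7,19] → .
    (3,6)@(7, 13): e=[26,19,1] → X
    (5,6)@(11, 13): e=[50,-13,9] → .
  covered (6 px):
    . . . . . . . .
    . . . . . . . .
    . . . . . . . .
    . . . . . X . .
    . . . . X . . .
    . . . X X . . .
    . . . X X . . .
T1:
  2·area = 56
  edge (10, 8)→(0, 10): d=(-10,2) right/bottom  bias=-1
  edge (0, 10)→(12, 2): d=(12,-8) top-left  bias=+0
  edge (12, 2)→(10, 8): d=(-2,6) right/bottom  bias=-1
    (5,1)@(11, 3): e=[48,4,4] → X
    (6,1)@(13, 3): e=[44,20,-8] → .
    (4,2)@(9, 5): e=[32,12,12] → X
    (5,2)@(11, 5): e=[28,28,0] → .  [on edge]
    (2,3)@(5, 7): e=[20,4,32] → X
    (3,3)@(7, 7): e=[16,20,20] → X
    (5,3)@(11, 7): e=[8,52,-4] → .
    (7,3)@(15, 7): e=[0,84,-28] → .  [on edge]
    (1,4)@(3, 9): e=[4,12,40] → X
    (2,4)@(5, 9): e=[0,28,28] → .  [on edge]
    (3,4)@(7, 9): e=[-4,44,16] → .
    (4,4)@(9, 9): e=[-8,60,4] → .
    (4,5)@(9, 11): e=[-28,84,0] → .  [on edge]
  covered (6 px):
    . . . . . . . .
    . . . . . X . .
    . . . . X . . .
    . . X X X . . .
    . X . . . . . .
    . . . . . . . .
    . . . . . . . .
T2:
  2·area = 64
  edge (6, 6)→(14, 2): d=(8,-4) top-left  bias=+0
  edge (14, 2)→(6, 14): d=(-8,12) right/bottom  bias=-1
  edge (6, 14)→(6, 6): d=(0,-8) top-left  bias=+0
    (6,1)@(13, 3): e=[4,4,56] → X
    (7,1)@(15, 3): e=[12,-20,72] → .
    (4,2)@(9, 5): e=[4,36,24] → X
    (5,2)@(11, 5): e=[12,12,40] → X
    (6,2)@(13, 5): e=[20,-12,56] → .
    (3,3)@(7, 7): e=[12,44,8] → X
    (5,3)@(11, 7): e=[28,-4,40] → .
    (3,4)@(7, 9): e=[28,28,8] → X
    (5,4)@(11, 9): e=[44,-20,40] → .
    (3,5)@(7, 11): e=[44,12,8] → X
    (4,5)@(9, 11): e=[52,-12,24] → .
    (3,6)@(7, 13): e=[60,-4,8] → .
  covered (8 px):
    . . . . . . . .
    . . . . . . X .
    . . . . X X . .
    . . . X X . . .
    . . . X X . . .
    . . . X . . . .
    . . . . . . . .
T3:
  2·area = 108
  edge (10, 0)→(16, 6): d=(6,6) right/bottom  bias=-1
  edge (16, 6)→(0, 8): d=(-16,2) right/bottom  bias=-1
  edge (0, 8)→(10, 0): d=(10,-8) top-left  bias=+0
    (4,0)@(9, 1): e=[12,94,2] → X
    (5,0)@(11, 1): e=[0,90,18] → .  [on edge]
    (3,1)@(7, 3): e=[36,66,6] → X
    (5,1)@(11, 3): e=[12,58,38] → X
    (6,1)@(13, 3): e=[0,54,54] → .  [on edge]
    (2,2)@(5, 5): e=[60,38,10] → X
    (6,2)@(13, 5): e=[12,22,74] → X
    (7,2)@(15, 5): e=[0,18,90] → .  [on edge]
    (1,3)@(3, 7): e=[84,10,14] → X
    (4,3)@(9, 7): e=[48,-2,62] → .
    (5,3)@(11, 7): e=[36,-6,78] → .
    (6,3)@(13, 7): e=[24,-10,94] → .
  covered (12 px):
    . . . . X . . .
    . . . X X X . .
    . . X X X X X .
    . X X X . . . .
    . . . . . . . .
    . . . . . . . .
    . . . . . . . .

Result: [[6,1],[4,2],[5,2],[3,3],[4,3],[3,4],[4,4],[3,5]]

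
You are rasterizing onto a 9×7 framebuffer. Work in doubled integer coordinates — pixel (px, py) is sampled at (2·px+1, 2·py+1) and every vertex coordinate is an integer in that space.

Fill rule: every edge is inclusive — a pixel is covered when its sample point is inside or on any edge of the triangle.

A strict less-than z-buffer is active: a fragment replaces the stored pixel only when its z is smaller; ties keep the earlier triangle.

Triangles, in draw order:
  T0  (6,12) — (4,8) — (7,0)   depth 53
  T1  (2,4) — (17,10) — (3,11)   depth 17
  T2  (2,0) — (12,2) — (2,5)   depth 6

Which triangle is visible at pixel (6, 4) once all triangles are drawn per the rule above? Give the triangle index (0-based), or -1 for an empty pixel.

T0:
  2·area = 28
  edge (6, 12)→(4, 8): d=(-2,-4) inclusive
  edge (4, 8)→(7, 0): d=(3,-8) inclusive
  edge (7, 0)→(6, 12): d=(-1,12) inclusive
    (2,3)@(5, 7): e=[6,5,17] → #
    (3,3)@(7, 7): e=[14,21,-7] → ·
    (2,4)@(5, 9): e=[2,11,15] → #
    (3,4)@(7, 9): e=[10,27,-9] → ·
    (2,5)@(5, 11): e=[-2,17,13] → ·
  covered (2 px):
    · · · · · · · · ·
    · · · · · · · · ·
    · · · · · · · · ·
    · · # · · · · · ·
    · · # · · · · · ·
    · · · · · · · · ·
    · · · · · · · · ·
T1:
  2·area = 99
  edge (2, 4)→(17, 10): d=(15,6) inclusive
  edge (17, 10)→(3, 11): d=(-14,1) inclusive
  edge (3, 11)→(2, 4): d=(-1,-7) inclusive
    (1,2)@(3, 5): e=[9,84,6] → #
    (2,2)@(5, 5): e=[-3,82,20] → ·
    (1,3)@(3, 7): e=[39,56,4] → #
    (2,3)@(5, 7): e=[27,54,18] → #
    (3,3)@(7, 7): e=[15,52,32] → #
    (4,3)@(9, 7): e=[3,50,46] → #
    (5,3)@(11, 7): e=[-9,48,60] → ·
    (1,4)@(3, 9): e=[69,28,2] → #
    (5,4)@(11, 9): e=[21,20,58] → #
    (6,4)@(13, 9): e=[9,18,72] → #
    (7,4)@(15, 9): e=[-3,16,86] → ·
    (1,5)@(3, 11): e=[99,0,0] → #  [on edge]
  covered (12 px):
    · · · · · · · · ·
    · · · · · · · · ·
    · # · · · · · · ·
    · # # # # · · · ·
    · # # # # # # · ·
    · # · · · · · · ·
    · · · · · · · · ·
T2:
  2·area = 50
  edge (2, 0)→(12, 2): d=(10,2) inclusive
  edge (12, 2)→(2, 5): d=(-10,3) inclusive
  edge (2, 5)→(2, 0): d=(0,-5) inclusive
    (1,0)@(3, 1): e=[8,37,5] → #
    (2,0)@(5, 1): e=[4,31,15] → #
    (3,0)@(7, 1): e=[0,25,25] → #  [on edge]
    (4,0)@(9, 1): e=[-4,19,35] → ·
    (1,1)@(3, 3): e=[28,17,5] → #
    (4,1)@(9, 3): e=[16,-1,35] → ·
    (8,1)@(17, 3): e=[0,-25,75] → ·  [on edge]
    (1,2)@(3, 5): e=[48,-3,5] → ·
    (2,2)@(5, 5): e=[44,-9,15] → ·
    (3,2)@(7, 5): e=[40,-15,25] → ·
  covered (6 px):
    · # # # · · · · ·
    · # # # · · · · ·
    · · · · · · · · ·
    · · · · · · · · ·
    · · · · · · · · ·
    · · · · · · · · ·
    · · · · · · · · ·

Z-buffer (winner per pixel, '.' = empty):
  . 2 2 2 . . . . .
  . 2 2 2 . . . . .
  . 1 . . . . . . .
  . 1 1 1 1 . . . .
  . 1 1 1 1 1 1 . .
  . 1 . . . . . . .
  . . . . . . . . .

Answer: 1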